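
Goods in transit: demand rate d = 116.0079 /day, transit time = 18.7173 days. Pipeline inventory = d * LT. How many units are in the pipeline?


Pipeline = 116.0079 * 18.7173 = 2171.3547

2171.3547 units


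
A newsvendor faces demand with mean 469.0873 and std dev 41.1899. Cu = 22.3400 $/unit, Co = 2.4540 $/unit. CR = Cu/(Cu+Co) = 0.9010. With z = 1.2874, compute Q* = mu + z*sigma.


CR = Cu/(Cu+Co) = 22.3400/(22.3400+2.4540) = 0.9010
z = 1.2874
Q* = 469.0873 + 1.2874 * 41.1899 = 522.1152

522.1152 units


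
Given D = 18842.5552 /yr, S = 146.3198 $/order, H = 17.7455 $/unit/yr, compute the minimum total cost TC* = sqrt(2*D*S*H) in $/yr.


2*D*S*H = 97850067.8964
TC* = sqrt(97850067.8964) = 9891.9193

9891.9193 $/yr


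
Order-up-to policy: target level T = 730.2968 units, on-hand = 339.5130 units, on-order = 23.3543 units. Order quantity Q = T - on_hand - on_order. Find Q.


Inventory position = OH + OO = 339.5130 + 23.3543 = 362.8673
Q = 730.2968 - 362.8673 = 367.4295

367.4295 units


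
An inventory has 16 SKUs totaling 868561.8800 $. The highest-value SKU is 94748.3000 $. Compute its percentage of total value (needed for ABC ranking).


Top item = 94748.3000
Total = 868561.8800
Percentage = 94748.3000 / 868561.8800 * 100 = 10.9086

10.9086%


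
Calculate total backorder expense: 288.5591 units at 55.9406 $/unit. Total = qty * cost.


Total = 288.5591 * 55.9406 = 16142.1692

16142.1692 $


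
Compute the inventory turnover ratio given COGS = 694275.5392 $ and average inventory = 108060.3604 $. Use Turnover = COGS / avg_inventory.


Turnover = 694275.5392 / 108060.3604 = 6.4249

6.4249


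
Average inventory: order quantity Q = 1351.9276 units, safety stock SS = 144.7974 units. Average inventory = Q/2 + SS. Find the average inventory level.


Q/2 = 675.9638
Avg = 675.9638 + 144.7974 = 820.7612

820.7612 units


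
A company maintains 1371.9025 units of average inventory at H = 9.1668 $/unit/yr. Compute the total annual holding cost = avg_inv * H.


Cost = 1371.9025 * 9.1668 = 12575.9558

12575.9558 $/yr


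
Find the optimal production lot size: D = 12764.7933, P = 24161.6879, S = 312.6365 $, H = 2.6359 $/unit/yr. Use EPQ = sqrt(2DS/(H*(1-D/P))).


1 - D/P = 1 - 0.5283 = 0.4717
H*(1-D/P) = 1.2433
2DS = 7981480.6011
EPQ = sqrt(6419412.3088) = 2533.6559

2533.6559 units


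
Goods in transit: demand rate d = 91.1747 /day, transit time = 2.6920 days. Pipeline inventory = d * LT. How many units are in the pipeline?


Pipeline = 91.1747 * 2.6920 = 245.4423

245.4423 units


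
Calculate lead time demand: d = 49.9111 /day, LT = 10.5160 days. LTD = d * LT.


LTD = 49.9111 * 10.5160 = 524.8651

524.8651 units


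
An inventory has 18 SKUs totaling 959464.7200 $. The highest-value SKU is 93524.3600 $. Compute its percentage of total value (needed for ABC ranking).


Top item = 93524.3600
Total = 959464.7200
Percentage = 93524.3600 / 959464.7200 * 100 = 9.7476

9.7476%


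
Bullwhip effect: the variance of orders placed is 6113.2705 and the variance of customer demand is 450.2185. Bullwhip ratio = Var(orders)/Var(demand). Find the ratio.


BW = 6113.2705 / 450.2185 = 13.5785

13.5785


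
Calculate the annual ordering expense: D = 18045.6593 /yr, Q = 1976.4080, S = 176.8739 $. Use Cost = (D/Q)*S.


Number of orders = D/Q = 9.1305
Cost = 9.1305 * 176.8739 = 1614.9531

1614.9531 $/yr


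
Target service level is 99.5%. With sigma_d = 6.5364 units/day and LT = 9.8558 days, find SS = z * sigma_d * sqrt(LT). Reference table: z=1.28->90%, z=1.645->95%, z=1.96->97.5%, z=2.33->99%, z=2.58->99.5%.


From the table, SL = 99.5% corresponds to z = 2.58
sqrt(LT) = sqrt(9.8558) = 3.1394
SS = 2.58 * 6.5364 * 3.1394 = 52.9425

52.9425 units


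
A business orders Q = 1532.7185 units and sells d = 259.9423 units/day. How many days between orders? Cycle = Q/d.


Cycle = 1532.7185 / 259.9423 = 5.8964

5.8964 days


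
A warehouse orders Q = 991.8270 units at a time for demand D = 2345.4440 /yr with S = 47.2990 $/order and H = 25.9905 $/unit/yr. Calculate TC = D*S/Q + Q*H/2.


Ordering cost = D*S/Q = 111.8513
Holding cost = Q*H/2 = 12889.0398
TC = 111.8513 + 12889.0398 = 13000.8911

13000.8911 $/yr


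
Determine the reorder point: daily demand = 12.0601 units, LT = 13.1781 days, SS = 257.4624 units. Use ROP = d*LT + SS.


d*LT = 12.0601 * 13.1781 = 158.9292
ROP = 158.9292 + 257.4624 = 416.3916

416.3916 units


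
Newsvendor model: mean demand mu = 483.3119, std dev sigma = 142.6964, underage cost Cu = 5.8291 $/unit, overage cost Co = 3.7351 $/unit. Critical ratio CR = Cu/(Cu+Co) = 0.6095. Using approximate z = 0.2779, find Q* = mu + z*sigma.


CR = Cu/(Cu+Co) = 5.8291/(5.8291+3.7351) = 0.6095
z = 0.2779
Q* = 483.3119 + 0.2779 * 142.6964 = 522.9672

522.9672 units


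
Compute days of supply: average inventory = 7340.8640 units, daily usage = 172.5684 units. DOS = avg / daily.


DOS = 7340.8640 / 172.5684 = 42.5389

42.5389 days


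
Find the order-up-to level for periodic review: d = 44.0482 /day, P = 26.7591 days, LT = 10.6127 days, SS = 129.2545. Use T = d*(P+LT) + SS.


P + LT = 37.3718
d*(P+LT) = 44.0482 * 37.3718 = 1646.1605
T = 1646.1605 + 129.2545 = 1775.4150

1775.4150 units


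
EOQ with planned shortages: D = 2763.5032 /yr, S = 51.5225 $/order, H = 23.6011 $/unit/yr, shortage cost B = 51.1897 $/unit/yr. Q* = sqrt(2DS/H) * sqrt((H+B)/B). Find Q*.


sqrt(2DS/H) = 109.8442
sqrt((H+B)/B) = 1.2087
Q* = 109.8442 * 1.2087 = 132.7731

132.7731 units


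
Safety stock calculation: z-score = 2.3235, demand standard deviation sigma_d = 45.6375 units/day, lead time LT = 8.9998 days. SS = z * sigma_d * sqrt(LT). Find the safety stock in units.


sqrt(LT) = sqrt(8.9998) = 3.0000
SS = 2.3235 * 45.6375 * 3.0000 = 318.1127

318.1127 units


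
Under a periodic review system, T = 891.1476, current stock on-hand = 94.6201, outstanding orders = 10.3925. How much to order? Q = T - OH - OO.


Inventory position = OH + OO = 94.6201 + 10.3925 = 105.0126
Q = 891.1476 - 105.0126 = 786.1350

786.1350 units


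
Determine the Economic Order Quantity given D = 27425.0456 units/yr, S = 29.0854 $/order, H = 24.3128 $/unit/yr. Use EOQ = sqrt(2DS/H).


2*D*S = 2 * 27425.0456 * 29.0854 = 1595336.8426
2*D*S/H = 65617.1581
EOQ = sqrt(65617.1581) = 256.1585

256.1585 units


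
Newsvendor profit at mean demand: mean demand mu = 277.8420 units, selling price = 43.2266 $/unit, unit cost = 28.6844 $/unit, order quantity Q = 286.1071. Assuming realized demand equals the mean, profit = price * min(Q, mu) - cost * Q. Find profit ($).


Sales at mu = min(286.1071, 277.8420) = 277.8420
Revenue = 43.2266 * 277.8420 = 12010.1650
Total cost = 28.6844 * 286.1071 = 8206.8105
Profit = 12010.1650 - 8206.8105 = 3803.3545

3803.3545 $


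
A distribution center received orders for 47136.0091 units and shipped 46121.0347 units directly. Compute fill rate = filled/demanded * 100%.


FR = 46121.0347 / 47136.0091 * 100 = 97.8467

97.8467%


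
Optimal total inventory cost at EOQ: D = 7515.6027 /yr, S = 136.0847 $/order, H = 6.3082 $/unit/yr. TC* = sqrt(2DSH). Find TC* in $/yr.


2*D*S*H = 12903530.8283
TC* = sqrt(12903530.8283) = 3592.1485

3592.1485 $/yr


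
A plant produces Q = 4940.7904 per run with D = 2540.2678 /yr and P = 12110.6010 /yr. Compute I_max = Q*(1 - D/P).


D/P = 0.2098
1 - D/P = 0.7902
I_max = 4940.7904 * 0.7902 = 3904.4314

3904.4314 units


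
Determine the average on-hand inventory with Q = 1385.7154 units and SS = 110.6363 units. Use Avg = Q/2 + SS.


Q/2 = 692.8577
Avg = 692.8577 + 110.6363 = 803.4940

803.4940 units


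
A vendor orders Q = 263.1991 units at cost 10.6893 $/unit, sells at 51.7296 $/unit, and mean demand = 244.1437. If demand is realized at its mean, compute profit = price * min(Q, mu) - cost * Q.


Sales at mu = min(263.1991, 244.1437) = 244.1437
Revenue = 51.7296 * 244.1437 = 12629.4559
Total cost = 10.6893 * 263.1991 = 2813.4141
Profit = 12629.4559 - 2813.4141 = 9816.0418

9816.0418 $


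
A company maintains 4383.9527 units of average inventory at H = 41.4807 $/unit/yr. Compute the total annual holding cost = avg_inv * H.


Cost = 4383.9527 * 41.4807 = 181849.4268

181849.4268 $/yr


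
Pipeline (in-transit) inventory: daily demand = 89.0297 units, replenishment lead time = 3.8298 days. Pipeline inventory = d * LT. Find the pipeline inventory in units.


Pipeline = 89.0297 * 3.8298 = 340.9659

340.9659 units


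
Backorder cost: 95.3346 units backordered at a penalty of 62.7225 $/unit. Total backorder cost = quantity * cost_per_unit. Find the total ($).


Total = 95.3346 * 62.7225 = 5979.6244

5979.6244 $


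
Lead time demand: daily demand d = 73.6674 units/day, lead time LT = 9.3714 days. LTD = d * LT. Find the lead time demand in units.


LTD = 73.6674 * 9.3714 = 690.3667

690.3667 units


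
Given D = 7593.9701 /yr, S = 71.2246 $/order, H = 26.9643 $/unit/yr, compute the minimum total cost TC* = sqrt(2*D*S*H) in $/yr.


2*D*S*H = 29168765.4181
TC* = sqrt(29168765.4181) = 5400.8116

5400.8116 $/yr


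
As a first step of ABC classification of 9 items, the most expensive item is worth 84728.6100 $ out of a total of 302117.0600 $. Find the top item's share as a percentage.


Top item = 84728.6100
Total = 302117.0600
Percentage = 84728.6100 / 302117.0600 * 100 = 28.0450

28.0450%


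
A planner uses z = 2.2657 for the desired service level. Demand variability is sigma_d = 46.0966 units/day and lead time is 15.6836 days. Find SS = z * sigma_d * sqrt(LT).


sqrt(LT) = sqrt(15.6836) = 3.9603
SS = 2.2657 * 46.0966 * 3.9603 = 413.6130

413.6130 units


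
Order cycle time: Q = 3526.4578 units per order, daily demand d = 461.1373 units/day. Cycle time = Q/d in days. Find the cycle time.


Cycle = 3526.4578 / 461.1373 = 7.6473

7.6473 days


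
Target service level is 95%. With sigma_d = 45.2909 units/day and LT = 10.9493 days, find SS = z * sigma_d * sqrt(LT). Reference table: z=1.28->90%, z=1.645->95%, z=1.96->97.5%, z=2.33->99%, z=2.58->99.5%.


From the table, SL = 95% corresponds to z = 1.645
sqrt(LT) = sqrt(10.9493) = 3.3090
SS = 1.645 * 45.2909 * 3.3090 = 246.5301

246.5301 units


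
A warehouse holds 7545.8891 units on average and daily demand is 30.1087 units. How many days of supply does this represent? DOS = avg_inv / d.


DOS = 7545.8891 / 30.1087 = 250.6216

250.6216 days


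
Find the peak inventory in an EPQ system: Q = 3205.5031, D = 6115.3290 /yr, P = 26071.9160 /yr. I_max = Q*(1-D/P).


D/P = 0.2346
1 - D/P = 0.7654
I_max = 3205.5031 * 0.7654 = 2453.6325

2453.6325 units


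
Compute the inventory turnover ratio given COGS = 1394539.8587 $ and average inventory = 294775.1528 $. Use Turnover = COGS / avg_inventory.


Turnover = 1394539.8587 / 294775.1528 = 4.7309

4.7309


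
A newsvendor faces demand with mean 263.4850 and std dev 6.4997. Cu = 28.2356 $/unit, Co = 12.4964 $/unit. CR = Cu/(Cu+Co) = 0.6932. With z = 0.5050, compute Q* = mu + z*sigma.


CR = Cu/(Cu+Co) = 28.2356/(28.2356+12.4964) = 0.6932
z = 0.5050
Q* = 263.4850 + 0.5050 * 6.4997 = 266.7673

266.7673 units


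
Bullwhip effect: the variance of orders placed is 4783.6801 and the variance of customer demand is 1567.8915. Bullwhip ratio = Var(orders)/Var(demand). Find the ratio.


BW = 4783.6801 / 1567.8915 = 3.0510

3.0510


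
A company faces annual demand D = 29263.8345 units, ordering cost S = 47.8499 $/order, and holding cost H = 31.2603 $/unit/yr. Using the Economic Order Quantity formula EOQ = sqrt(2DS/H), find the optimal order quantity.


2*D*S = 2 * 29263.8345 * 47.8499 = 2800543.1089
2*D*S/H = 89587.8513
EOQ = sqrt(89587.8513) = 299.3123

299.3123 units


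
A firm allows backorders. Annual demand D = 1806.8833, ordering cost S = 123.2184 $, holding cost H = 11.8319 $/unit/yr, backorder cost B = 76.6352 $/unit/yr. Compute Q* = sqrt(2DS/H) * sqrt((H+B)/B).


sqrt(2DS/H) = 193.9950
sqrt((H+B)/B) = 1.0744
Q* = 193.9950 * 1.0744 = 208.4334

208.4334 units


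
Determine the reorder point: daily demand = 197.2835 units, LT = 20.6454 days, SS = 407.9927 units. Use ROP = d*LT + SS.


d*LT = 197.2835 * 20.6454 = 4072.9968
ROP = 4072.9968 + 407.9927 = 4480.9895

4480.9895 units


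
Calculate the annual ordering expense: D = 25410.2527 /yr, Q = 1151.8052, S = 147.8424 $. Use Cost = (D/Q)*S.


Number of orders = D/Q = 22.0612
Cost = 22.0612 * 147.8424 = 3261.5869

3261.5869 $/yr


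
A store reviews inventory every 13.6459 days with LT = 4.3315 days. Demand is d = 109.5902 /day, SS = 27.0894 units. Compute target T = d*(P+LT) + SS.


P + LT = 17.9774
d*(P+LT) = 109.5902 * 17.9774 = 1970.1469
T = 1970.1469 + 27.0894 = 1997.2363

1997.2363 units


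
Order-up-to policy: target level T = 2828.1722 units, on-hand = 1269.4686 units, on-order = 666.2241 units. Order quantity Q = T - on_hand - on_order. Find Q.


Inventory position = OH + OO = 1269.4686 + 666.2241 = 1935.6927
Q = 2828.1722 - 1935.6927 = 892.4795

892.4795 units


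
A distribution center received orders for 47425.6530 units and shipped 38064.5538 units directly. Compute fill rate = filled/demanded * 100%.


FR = 38064.5538 / 47425.6530 * 100 = 80.2615

80.2615%


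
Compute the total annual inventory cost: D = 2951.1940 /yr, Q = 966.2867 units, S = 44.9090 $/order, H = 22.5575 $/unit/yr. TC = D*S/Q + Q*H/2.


Ordering cost = D*S/Q = 137.1593
Holding cost = Q*H/2 = 10898.5061
TC = 137.1593 + 10898.5061 = 11035.6654

11035.6654 $/yr


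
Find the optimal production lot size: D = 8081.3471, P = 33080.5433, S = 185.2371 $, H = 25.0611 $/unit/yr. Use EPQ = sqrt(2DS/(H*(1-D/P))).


1 - D/P = 1 - 0.2443 = 0.7557
H*(1-D/P) = 18.9388
2DS = 2993930.6018
EPQ = sqrt(158084.0991) = 397.5979

397.5979 units


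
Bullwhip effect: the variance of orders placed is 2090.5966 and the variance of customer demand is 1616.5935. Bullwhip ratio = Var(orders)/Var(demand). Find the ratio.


BW = 2090.5966 / 1616.5935 = 1.2932

1.2932


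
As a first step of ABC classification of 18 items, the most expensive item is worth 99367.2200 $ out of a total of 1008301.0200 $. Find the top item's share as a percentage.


Top item = 99367.2200
Total = 1008301.0200
Percentage = 99367.2200 / 1008301.0200 * 100 = 9.8549

9.8549%


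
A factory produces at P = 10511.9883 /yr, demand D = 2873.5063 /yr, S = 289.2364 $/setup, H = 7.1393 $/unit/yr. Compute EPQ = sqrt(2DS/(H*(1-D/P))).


1 - D/P = 1 - 0.2734 = 0.7266
H*(1-D/P) = 5.1877
2DS = 1662245.2352
EPQ = sqrt(320418.2722) = 566.0550

566.0550 units


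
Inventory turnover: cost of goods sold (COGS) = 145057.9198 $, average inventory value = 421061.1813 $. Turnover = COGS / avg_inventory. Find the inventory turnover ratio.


Turnover = 145057.9198 / 421061.1813 = 0.3445

0.3445


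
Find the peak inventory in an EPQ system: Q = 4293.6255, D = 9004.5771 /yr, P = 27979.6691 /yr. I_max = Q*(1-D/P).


D/P = 0.3218
1 - D/P = 0.6782
I_max = 4293.6255 * 0.6782 = 2911.8264

2911.8264 units


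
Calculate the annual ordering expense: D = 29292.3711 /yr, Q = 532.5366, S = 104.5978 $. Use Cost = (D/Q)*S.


Number of orders = D/Q = 55.0054
Cost = 55.0054 * 104.5978 = 5753.4404

5753.4404 $/yr


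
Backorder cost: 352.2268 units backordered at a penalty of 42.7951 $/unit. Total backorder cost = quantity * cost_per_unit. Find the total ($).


Total = 352.2268 * 42.7951 = 15073.5811

15073.5811 $


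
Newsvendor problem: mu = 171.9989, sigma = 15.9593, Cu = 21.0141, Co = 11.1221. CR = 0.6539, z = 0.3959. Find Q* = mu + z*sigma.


CR = Cu/(Cu+Co) = 21.0141/(21.0141+11.1221) = 0.6539
z = 0.3959
Q* = 171.9989 + 0.3959 * 15.9593 = 178.3172

178.3172 units


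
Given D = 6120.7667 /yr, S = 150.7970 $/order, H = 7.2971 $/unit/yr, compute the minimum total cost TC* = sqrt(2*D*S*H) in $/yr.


2*D*S*H = 13470348.1776
TC* = sqrt(13470348.1776) = 3670.1973

3670.1973 $/yr


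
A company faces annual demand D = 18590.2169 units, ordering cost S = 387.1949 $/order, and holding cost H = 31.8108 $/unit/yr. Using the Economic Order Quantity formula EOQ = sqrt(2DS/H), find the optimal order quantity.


2*D*S = 2 * 18590.2169 * 387.1949 = 14396074.3471
2*D*S/H = 452553.0432
EOQ = sqrt(452553.0432) = 672.7206

672.7206 units


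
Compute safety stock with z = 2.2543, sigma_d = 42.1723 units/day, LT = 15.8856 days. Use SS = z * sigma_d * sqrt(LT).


sqrt(LT) = sqrt(15.8856) = 3.9857
SS = 2.2543 * 42.1723 * 3.9857 = 378.9141

378.9141 units


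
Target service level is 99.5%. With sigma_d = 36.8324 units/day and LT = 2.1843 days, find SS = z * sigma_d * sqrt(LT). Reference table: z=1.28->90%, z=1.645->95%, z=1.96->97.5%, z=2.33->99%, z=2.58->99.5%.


From the table, SL = 99.5% corresponds to z = 2.58
sqrt(LT) = sqrt(2.1843) = 1.4779
SS = 2.58 * 36.8324 * 1.4779 = 140.4449

140.4449 units


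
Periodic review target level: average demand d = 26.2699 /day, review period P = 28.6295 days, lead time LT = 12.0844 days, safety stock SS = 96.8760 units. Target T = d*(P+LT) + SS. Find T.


P + LT = 40.7139
d*(P+LT) = 26.2699 * 40.7139 = 1069.5501
T = 1069.5501 + 96.8760 = 1166.4261

1166.4261 units


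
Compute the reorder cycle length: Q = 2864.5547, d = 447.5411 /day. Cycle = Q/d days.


Cycle = 2864.5547 / 447.5411 = 6.4007

6.4007 days


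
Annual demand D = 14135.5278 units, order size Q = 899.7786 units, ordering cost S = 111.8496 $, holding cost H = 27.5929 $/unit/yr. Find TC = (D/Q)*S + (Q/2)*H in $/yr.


Ordering cost = D*S/Q = 1757.1580
Holding cost = Q*H/2 = 12413.7505
TC = 1757.1580 + 12413.7505 = 14170.9084

14170.9084 $/yr


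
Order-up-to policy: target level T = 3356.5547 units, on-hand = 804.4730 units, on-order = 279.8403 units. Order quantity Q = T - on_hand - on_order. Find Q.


Inventory position = OH + OO = 804.4730 + 279.8403 = 1084.3133
Q = 3356.5547 - 1084.3133 = 2272.2414

2272.2414 units


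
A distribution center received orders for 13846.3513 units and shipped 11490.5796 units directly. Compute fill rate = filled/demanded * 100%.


FR = 11490.5796 / 13846.3513 * 100 = 82.9863

82.9863%


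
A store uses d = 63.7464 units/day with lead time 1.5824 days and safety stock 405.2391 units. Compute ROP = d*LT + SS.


d*LT = 63.7464 * 1.5824 = 100.8723
ROP = 100.8723 + 405.2391 = 506.1114

506.1114 units


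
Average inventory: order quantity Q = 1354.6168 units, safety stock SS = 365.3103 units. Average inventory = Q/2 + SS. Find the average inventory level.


Q/2 = 677.3084
Avg = 677.3084 + 365.3103 = 1042.6187

1042.6187 units


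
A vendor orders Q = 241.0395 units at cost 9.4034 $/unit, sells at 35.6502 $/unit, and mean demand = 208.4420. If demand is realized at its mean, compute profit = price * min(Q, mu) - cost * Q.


Sales at mu = min(241.0395, 208.4420) = 208.4420
Revenue = 35.6502 * 208.4420 = 7430.9990
Total cost = 9.4034 * 241.0395 = 2266.5908
Profit = 7430.9990 - 2266.5908 = 5164.4082

5164.4082 $


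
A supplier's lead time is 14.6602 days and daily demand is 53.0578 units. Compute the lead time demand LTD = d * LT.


LTD = 53.0578 * 14.6602 = 777.8380

777.8380 units


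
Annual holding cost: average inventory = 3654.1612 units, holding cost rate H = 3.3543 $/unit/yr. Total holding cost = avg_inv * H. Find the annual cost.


Cost = 3654.1612 * 3.3543 = 12257.1529

12257.1529 $/yr


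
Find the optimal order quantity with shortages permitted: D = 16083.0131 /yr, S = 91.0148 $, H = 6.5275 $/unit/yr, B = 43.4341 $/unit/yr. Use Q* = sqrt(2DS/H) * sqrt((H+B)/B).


sqrt(2DS/H) = 669.7015
sqrt((H+B)/B) = 1.0725
Q* = 669.7015 * 1.0725 = 718.2639

718.2639 units


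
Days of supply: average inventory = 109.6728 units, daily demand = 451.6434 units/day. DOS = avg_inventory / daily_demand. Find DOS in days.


DOS = 109.6728 / 451.6434 = 0.2428

0.2428 days


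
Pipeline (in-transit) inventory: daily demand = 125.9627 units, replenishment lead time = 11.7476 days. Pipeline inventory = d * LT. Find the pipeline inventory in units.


Pipeline = 125.9627 * 11.7476 = 1479.7594

1479.7594 units


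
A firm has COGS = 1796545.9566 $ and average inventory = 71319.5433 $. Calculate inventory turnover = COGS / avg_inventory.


Turnover = 1796545.9566 / 71319.5433 = 25.1901

25.1901


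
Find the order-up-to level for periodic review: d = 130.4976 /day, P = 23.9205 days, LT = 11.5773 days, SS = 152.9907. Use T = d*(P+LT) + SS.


P + LT = 35.4978
d*(P+LT) = 130.4976 * 35.4978 = 4632.3777
T = 4632.3777 + 152.9907 = 4785.3684

4785.3684 units


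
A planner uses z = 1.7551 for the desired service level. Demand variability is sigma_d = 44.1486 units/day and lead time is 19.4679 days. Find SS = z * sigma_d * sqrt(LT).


sqrt(LT) = sqrt(19.4679) = 4.4122
SS = 1.7551 * 44.1486 * 4.4122 = 341.8837

341.8837 units


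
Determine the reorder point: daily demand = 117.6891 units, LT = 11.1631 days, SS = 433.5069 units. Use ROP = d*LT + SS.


d*LT = 117.6891 * 11.1631 = 1313.7752
ROP = 1313.7752 + 433.5069 = 1747.2821

1747.2821 units


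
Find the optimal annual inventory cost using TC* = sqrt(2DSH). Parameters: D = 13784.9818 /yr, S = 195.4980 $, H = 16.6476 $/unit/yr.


2*D*S*H = 89728445.4909
TC* = sqrt(89728445.4909) = 9472.5100

9472.5100 $/yr


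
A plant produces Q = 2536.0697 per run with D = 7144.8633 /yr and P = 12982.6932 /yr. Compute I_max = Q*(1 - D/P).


D/P = 0.5503
1 - D/P = 0.4497
I_max = 2536.0697 * 0.4497 = 1140.3754

1140.3754 units


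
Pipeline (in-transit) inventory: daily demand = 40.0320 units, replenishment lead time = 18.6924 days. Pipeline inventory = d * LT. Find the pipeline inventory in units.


Pipeline = 40.0320 * 18.6924 = 748.2942

748.2942 units


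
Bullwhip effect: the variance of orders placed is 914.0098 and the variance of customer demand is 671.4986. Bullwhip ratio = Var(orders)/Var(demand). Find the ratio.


BW = 914.0098 / 671.4986 = 1.3611

1.3611


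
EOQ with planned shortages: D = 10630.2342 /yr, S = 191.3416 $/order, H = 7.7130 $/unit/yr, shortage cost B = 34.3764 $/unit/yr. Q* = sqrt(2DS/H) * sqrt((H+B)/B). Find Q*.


sqrt(2DS/H) = 726.2388
sqrt((H+B)/B) = 1.1065
Q* = 726.2388 * 1.1065 = 803.5920

803.5920 units


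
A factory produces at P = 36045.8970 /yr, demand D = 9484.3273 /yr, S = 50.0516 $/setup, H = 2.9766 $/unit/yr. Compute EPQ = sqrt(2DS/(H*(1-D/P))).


1 - D/P = 1 - 0.2631 = 0.7369
H*(1-D/P) = 2.1934
2DS = 949411.5126
EPQ = sqrt(432848.6993) = 657.9124

657.9124 units


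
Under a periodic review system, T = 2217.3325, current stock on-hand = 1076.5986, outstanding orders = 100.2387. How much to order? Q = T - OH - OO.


Inventory position = OH + OO = 1076.5986 + 100.2387 = 1176.8373
Q = 2217.3325 - 1176.8373 = 1040.4952

1040.4952 units


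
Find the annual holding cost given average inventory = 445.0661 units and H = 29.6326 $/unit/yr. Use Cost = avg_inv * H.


Cost = 445.0661 * 29.6326 = 13188.4657

13188.4657 $/yr


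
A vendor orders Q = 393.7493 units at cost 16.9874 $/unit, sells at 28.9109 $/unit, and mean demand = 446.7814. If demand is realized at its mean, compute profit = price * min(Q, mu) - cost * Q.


Sales at mu = min(393.7493, 446.7814) = 393.7493
Revenue = 28.9109 * 393.7493 = 11383.6466
Total cost = 16.9874 * 393.7493 = 6688.7769
Profit = 11383.6466 - 6688.7769 = 4694.8698

4694.8698 $


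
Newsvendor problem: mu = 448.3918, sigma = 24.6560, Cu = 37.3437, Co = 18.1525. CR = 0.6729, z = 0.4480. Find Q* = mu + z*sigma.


CR = Cu/(Cu+Co) = 37.3437/(37.3437+18.1525) = 0.6729
z = 0.4480
Q* = 448.3918 + 0.4480 * 24.6560 = 459.4377

459.4377 units


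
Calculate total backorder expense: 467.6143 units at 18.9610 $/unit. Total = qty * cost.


Total = 467.6143 * 18.9610 = 8866.4347

8866.4347 $


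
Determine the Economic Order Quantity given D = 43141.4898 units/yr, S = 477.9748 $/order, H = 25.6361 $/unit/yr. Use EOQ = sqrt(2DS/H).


2*D*S = 2 * 43141.4898 * 477.9748 = 41241089.9177
2*D*S/H = 1608711.5403
EOQ = sqrt(1608711.5403) = 1268.3499

1268.3499 units


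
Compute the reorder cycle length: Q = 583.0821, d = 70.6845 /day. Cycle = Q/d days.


Cycle = 583.0821 / 70.6845 = 8.2491

8.2491 days


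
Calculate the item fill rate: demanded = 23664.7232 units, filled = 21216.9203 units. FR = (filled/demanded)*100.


FR = 21216.9203 / 23664.7232 * 100 = 89.6563

89.6563%


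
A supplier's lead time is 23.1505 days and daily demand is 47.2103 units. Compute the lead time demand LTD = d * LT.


LTD = 47.2103 * 23.1505 = 1092.9421

1092.9421 units


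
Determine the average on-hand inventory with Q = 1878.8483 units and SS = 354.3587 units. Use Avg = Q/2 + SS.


Q/2 = 939.4242
Avg = 939.4242 + 354.3587 = 1293.7829

1293.7829 units


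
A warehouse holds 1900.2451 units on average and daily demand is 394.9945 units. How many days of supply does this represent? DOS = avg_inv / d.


DOS = 1900.2451 / 394.9945 = 4.8108

4.8108 days


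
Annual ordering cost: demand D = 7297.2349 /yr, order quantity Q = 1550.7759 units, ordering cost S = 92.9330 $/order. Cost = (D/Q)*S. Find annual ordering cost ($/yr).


Number of orders = D/Q = 4.7055
Cost = 4.7055 * 92.9330 = 437.2998

437.2998 $/yr


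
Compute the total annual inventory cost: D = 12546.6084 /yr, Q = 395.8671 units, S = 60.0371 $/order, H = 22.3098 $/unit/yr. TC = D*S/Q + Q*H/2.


Ordering cost = D*S/Q = 1902.8153
Holding cost = Q*H/2 = 4415.8579
TC = 1902.8153 + 4415.8579 = 6318.6732

6318.6732 $/yr


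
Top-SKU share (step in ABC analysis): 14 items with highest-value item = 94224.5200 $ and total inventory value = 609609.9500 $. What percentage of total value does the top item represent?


Top item = 94224.5200
Total = 609609.9500
Percentage = 94224.5200 / 609609.9500 * 100 = 15.4565

15.4565%


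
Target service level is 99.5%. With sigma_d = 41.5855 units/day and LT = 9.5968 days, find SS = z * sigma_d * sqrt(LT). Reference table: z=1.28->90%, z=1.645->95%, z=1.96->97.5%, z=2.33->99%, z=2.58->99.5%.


From the table, SL = 99.5% corresponds to z = 2.58
sqrt(LT) = sqrt(9.5968) = 3.0979
SS = 2.58 * 41.5855 * 3.0979 = 332.3723

332.3723 units


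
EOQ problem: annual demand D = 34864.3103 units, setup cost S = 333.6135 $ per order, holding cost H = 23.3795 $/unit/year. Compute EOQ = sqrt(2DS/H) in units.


2*D*S = 2 * 34864.3103 * 333.6135 = 23262409.1685
2*D*S/H = 994991.7307
EOQ = sqrt(994991.7307) = 997.4927

997.4927 units


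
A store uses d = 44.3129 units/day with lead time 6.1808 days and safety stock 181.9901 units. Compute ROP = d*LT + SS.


d*LT = 44.3129 * 6.1808 = 273.8892
ROP = 273.8892 + 181.9901 = 455.8793

455.8793 units


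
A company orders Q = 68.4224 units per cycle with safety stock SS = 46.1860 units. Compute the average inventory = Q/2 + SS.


Q/2 = 34.2112
Avg = 34.2112 + 46.1860 = 80.3972

80.3972 units


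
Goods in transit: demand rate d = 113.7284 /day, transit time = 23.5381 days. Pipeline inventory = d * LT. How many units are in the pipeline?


Pipeline = 113.7284 * 23.5381 = 2676.9505

2676.9505 units


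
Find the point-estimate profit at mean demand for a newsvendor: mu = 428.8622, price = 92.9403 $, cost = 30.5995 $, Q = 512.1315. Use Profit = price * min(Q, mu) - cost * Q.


Sales at mu = min(512.1315, 428.8622) = 428.8622
Revenue = 92.9403 * 428.8622 = 39858.5815
Total cost = 30.5995 * 512.1315 = 15670.9678
Profit = 39858.5815 - 15670.9678 = 24187.6137

24187.6137 $


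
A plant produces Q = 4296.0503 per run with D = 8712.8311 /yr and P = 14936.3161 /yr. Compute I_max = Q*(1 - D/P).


D/P = 0.5833
1 - D/P = 0.4167
I_max = 4296.0503 * 0.4167 = 1790.0267

1790.0267 units


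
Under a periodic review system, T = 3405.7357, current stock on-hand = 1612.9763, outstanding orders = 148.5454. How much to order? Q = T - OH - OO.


Inventory position = OH + OO = 1612.9763 + 148.5454 = 1761.5217
Q = 3405.7357 - 1761.5217 = 1644.2140

1644.2140 units


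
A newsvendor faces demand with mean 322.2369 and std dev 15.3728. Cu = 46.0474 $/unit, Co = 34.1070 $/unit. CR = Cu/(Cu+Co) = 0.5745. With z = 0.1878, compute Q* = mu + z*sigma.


CR = Cu/(Cu+Co) = 46.0474/(46.0474+34.1070) = 0.5745
z = 0.1878
Q* = 322.2369 + 0.1878 * 15.3728 = 325.1239

325.1239 units


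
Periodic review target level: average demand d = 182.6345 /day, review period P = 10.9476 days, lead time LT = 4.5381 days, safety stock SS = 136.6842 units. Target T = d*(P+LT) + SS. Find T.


P + LT = 15.4857
d*(P+LT) = 182.6345 * 15.4857 = 2828.2231
T = 2828.2231 + 136.6842 = 2964.9073

2964.9073 units


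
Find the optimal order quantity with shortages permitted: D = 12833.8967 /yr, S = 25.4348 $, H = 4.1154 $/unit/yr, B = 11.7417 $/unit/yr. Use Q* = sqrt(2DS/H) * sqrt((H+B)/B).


sqrt(2DS/H) = 398.2928
sqrt((H+B)/B) = 1.1621
Q* = 398.2928 * 1.1621 = 462.8591

462.8591 units


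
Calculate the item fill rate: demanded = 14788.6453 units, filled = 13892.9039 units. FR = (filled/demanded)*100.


FR = 13892.9039 / 14788.6453 * 100 = 93.9430

93.9430%


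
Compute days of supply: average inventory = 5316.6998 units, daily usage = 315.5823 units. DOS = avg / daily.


DOS = 5316.6998 / 315.5823 = 16.8473

16.8473 days


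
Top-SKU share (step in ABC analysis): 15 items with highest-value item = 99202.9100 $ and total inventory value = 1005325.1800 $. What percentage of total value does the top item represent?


Top item = 99202.9100
Total = 1005325.1800
Percentage = 99202.9100 / 1005325.1800 * 100 = 9.8677

9.8677%


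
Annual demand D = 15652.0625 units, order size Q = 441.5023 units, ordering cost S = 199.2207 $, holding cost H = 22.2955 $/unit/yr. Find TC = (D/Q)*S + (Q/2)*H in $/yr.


Ordering cost = D*S/Q = 7062.7375
Holding cost = Q*H/2 = 4921.7573
TC = 7062.7375 + 4921.7573 = 11984.4948

11984.4948 $/yr


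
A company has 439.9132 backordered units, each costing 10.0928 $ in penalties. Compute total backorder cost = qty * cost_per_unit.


Total = 439.9132 * 10.0928 = 4439.9559

4439.9559 $


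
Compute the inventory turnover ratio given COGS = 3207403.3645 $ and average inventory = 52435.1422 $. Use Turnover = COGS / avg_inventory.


Turnover = 3207403.3645 / 52435.1422 = 61.1690

61.1690


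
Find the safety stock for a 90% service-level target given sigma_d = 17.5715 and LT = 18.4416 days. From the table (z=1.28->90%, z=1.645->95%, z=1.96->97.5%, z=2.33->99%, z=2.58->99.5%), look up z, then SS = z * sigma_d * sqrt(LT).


From the table, SL = 90% corresponds to z = 1.28
sqrt(LT) = sqrt(18.4416) = 4.2944
SS = 1.28 * 17.5715 * 4.2944 = 96.5869

96.5869 units


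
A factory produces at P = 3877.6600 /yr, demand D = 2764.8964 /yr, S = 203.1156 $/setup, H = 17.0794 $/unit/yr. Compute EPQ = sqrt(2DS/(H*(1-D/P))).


1 - D/P = 1 - 0.7130 = 0.2870
H*(1-D/P) = 4.9012
2DS = 1123187.1824
EPQ = sqrt(229163.9739) = 478.7107

478.7107 units


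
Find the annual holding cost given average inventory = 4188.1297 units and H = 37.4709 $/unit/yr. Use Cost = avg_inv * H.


Cost = 4188.1297 * 37.4709 = 156932.9892

156932.9892 $/yr


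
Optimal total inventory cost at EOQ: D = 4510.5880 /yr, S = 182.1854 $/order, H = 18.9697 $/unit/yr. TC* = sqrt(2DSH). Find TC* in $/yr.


2*D*S*H = 31177205.7479
TC* = sqrt(31177205.7479) = 5583.6552

5583.6552 $/yr


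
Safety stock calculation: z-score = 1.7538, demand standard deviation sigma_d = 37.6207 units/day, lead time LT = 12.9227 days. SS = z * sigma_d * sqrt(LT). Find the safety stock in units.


sqrt(LT) = sqrt(12.9227) = 3.5948
SS = 1.7538 * 37.6207 * 3.5948 = 237.1830

237.1830 units


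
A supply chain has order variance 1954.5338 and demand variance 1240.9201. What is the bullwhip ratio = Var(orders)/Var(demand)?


BW = 1954.5338 / 1240.9201 = 1.5751

1.5751


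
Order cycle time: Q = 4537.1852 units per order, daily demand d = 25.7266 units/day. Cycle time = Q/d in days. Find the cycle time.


Cycle = 4537.1852 / 25.7266 = 176.3616

176.3616 days


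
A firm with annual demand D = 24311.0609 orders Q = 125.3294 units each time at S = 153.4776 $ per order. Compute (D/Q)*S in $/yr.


Number of orders = D/Q = 193.9773
Cost = 193.9773 * 153.4776 = 29771.1732

29771.1732 $/yr


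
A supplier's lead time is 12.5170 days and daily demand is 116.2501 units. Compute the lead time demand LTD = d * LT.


LTD = 116.2501 * 12.5170 = 1455.1025

1455.1025 units


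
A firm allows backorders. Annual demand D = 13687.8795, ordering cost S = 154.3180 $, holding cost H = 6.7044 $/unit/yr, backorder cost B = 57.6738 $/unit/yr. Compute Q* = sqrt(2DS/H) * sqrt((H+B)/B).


sqrt(2DS/H) = 793.8006
sqrt((H+B)/B) = 1.0565
Q* = 793.8006 * 1.0565 = 838.6709

838.6709 units


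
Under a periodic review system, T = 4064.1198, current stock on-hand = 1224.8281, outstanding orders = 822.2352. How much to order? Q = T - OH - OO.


Inventory position = OH + OO = 1224.8281 + 822.2352 = 2047.0633
Q = 4064.1198 - 2047.0633 = 2017.0565

2017.0565 units


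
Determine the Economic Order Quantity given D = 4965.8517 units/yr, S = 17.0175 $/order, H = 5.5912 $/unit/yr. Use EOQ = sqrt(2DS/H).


2*D*S = 2 * 4965.8517 * 17.0175 = 169012.7626
2*D*S/H = 30228.3522
EOQ = sqrt(30228.3522) = 173.8630

173.8630 units


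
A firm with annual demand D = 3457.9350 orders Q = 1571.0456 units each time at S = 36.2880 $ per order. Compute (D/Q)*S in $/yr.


Number of orders = D/Q = 2.2010
Cost = 2.2010 * 36.2880 = 79.8714

79.8714 $/yr


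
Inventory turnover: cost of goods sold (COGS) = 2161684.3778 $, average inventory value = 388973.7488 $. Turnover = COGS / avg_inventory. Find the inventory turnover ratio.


Turnover = 2161684.3778 / 388973.7488 = 5.5574

5.5574


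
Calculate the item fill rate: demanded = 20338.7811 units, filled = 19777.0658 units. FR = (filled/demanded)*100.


FR = 19777.0658 / 20338.7811 * 100 = 97.2382

97.2382%


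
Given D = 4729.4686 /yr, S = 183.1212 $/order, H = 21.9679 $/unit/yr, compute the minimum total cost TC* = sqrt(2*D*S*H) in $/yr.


2*D*S*H = 38051301.0424
TC* = sqrt(38051301.0424) = 6168.5737

6168.5737 $/yr


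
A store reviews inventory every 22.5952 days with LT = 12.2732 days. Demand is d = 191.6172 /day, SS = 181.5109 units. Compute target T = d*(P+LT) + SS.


P + LT = 34.8684
d*(P+LT) = 191.6172 * 34.8684 = 6681.3852
T = 6681.3852 + 181.5109 = 6862.8961

6862.8961 units


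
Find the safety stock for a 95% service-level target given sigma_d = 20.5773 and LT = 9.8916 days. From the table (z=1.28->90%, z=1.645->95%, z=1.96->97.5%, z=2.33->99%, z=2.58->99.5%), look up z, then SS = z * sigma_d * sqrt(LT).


From the table, SL = 95% corresponds to z = 1.645
sqrt(LT) = sqrt(9.8916) = 3.1451
SS = 1.645 * 20.5773 * 3.1451 = 106.4603

106.4603 units


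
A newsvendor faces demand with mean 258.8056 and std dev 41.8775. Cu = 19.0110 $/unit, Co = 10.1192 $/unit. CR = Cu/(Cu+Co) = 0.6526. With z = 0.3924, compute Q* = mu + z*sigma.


CR = Cu/(Cu+Co) = 19.0110/(19.0110+10.1192) = 0.6526
z = 0.3924
Q* = 258.8056 + 0.3924 * 41.8775 = 275.2383

275.2383 units


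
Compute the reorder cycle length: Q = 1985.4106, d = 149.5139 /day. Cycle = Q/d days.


Cycle = 1985.4106 / 149.5139 = 13.2791

13.2791 days


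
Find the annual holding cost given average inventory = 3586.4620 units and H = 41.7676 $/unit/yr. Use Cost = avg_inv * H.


Cost = 3586.4620 * 41.7676 = 149797.9102

149797.9102 $/yr


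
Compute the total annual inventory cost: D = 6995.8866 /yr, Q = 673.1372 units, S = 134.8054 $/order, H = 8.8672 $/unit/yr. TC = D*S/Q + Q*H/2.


Ordering cost = D*S/Q = 1401.0269
Holding cost = Q*H/2 = 2984.4211
TC = 1401.0269 + 2984.4211 = 4385.4479

4385.4479 $/yr


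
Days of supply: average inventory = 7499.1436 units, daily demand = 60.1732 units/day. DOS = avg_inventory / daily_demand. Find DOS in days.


DOS = 7499.1436 / 60.1732 = 124.6260

124.6260 days


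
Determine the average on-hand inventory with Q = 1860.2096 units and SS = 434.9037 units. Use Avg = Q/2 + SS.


Q/2 = 930.1048
Avg = 930.1048 + 434.9037 = 1365.0085

1365.0085 units


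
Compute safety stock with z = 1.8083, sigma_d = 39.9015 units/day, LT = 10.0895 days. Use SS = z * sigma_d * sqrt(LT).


sqrt(LT) = sqrt(10.0895) = 3.1764
SS = 1.8083 * 39.9015 * 3.1764 = 229.1894

229.1894 units


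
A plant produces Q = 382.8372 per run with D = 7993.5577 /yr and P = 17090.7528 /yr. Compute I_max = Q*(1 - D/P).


D/P = 0.4677
1 - D/P = 0.5323
I_max = 382.8372 * 0.5323 = 203.7795

203.7795 units


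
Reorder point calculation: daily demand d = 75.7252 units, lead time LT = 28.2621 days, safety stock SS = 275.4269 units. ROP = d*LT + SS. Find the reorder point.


d*LT = 75.7252 * 28.2621 = 2140.1532
ROP = 2140.1532 + 275.4269 = 2415.5801

2415.5801 units


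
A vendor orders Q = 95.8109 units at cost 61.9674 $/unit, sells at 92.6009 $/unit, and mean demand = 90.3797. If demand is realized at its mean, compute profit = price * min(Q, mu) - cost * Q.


Sales at mu = min(95.8109, 90.3797) = 90.3797
Revenue = 92.6009 * 90.3797 = 8369.2416
Total cost = 61.9674 * 95.8109 = 5937.1524
Profit = 8369.2416 - 5937.1524 = 2432.0892

2432.0892 $


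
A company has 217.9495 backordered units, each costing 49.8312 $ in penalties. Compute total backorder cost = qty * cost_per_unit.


Total = 217.9495 * 49.8312 = 10860.6851

10860.6851 $


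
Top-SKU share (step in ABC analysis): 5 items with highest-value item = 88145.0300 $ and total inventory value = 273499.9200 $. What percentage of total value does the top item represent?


Top item = 88145.0300
Total = 273499.9200
Percentage = 88145.0300 / 273499.9200 * 100 = 32.2285

32.2285%


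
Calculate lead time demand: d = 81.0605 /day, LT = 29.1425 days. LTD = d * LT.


LTD = 81.0605 * 29.1425 = 2362.3056

2362.3056 units


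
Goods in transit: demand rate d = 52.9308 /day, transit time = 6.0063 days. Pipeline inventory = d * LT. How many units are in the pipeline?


Pipeline = 52.9308 * 6.0063 = 317.9183

317.9183 units


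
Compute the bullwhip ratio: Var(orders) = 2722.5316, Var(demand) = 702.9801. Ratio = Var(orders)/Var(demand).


BW = 2722.5316 / 702.9801 = 3.8728

3.8728


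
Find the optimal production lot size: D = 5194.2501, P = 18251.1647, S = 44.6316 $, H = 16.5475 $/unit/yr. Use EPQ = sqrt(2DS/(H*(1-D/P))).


1 - D/P = 1 - 0.2846 = 0.7154
H*(1-D/P) = 11.8381
2DS = 463655.3855
EPQ = sqrt(39166.3355) = 197.9049

197.9049 units


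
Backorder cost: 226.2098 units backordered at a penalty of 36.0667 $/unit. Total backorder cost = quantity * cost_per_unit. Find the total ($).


Total = 226.2098 * 36.0667 = 8158.6410

8158.6410 $


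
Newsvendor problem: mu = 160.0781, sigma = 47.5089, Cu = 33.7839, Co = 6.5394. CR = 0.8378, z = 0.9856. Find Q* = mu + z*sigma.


CR = Cu/(Cu+Co) = 33.7839/(33.7839+6.5394) = 0.8378
z = 0.9856
Q* = 160.0781 + 0.9856 * 47.5089 = 206.9029

206.9029 units


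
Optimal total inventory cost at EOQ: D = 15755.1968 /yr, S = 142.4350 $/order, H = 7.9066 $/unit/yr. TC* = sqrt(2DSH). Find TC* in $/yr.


2*D*S*H = 35486267.0153
TC* = sqrt(35486267.0153) = 5957.0351

5957.0351 $/yr


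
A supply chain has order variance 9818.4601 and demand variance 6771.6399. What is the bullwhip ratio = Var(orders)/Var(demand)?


BW = 9818.4601 / 6771.6399 = 1.4499

1.4499


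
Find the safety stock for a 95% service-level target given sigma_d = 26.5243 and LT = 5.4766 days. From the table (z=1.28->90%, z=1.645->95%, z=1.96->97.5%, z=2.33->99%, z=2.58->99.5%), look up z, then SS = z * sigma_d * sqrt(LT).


From the table, SL = 95% corresponds to z = 1.645
sqrt(LT) = sqrt(5.4766) = 2.3402
SS = 1.645 * 26.5243 * 2.3402 = 102.1093

102.1093 units
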